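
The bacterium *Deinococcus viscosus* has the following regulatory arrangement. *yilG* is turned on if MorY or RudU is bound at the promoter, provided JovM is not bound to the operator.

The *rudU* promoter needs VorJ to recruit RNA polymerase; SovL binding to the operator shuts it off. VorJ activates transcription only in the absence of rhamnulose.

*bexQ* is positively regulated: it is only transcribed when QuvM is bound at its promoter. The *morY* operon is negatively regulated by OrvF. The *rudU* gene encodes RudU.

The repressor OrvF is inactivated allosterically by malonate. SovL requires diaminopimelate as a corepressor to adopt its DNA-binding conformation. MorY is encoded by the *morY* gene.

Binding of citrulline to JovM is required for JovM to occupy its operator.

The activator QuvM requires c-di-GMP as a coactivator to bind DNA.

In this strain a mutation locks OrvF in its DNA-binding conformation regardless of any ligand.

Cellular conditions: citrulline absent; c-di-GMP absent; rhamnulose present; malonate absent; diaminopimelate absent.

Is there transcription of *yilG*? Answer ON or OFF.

OrvF is constitutively active in this strain.
With repressor OrvF bound, *morY* is not transcribed.
So MorY is not produced.
Citrulline is absent, so JovM is inactive.
Rhamnulose is present, so VorJ is inactive.
Diaminopimelate is absent, so SovL is inactive.
Required activator VorJ is absent, so *rudU* is not transcribed.
So RudU is not produced.
No activator is available at the *yilG* promoter, so *yilG* is not transcribed.

OFF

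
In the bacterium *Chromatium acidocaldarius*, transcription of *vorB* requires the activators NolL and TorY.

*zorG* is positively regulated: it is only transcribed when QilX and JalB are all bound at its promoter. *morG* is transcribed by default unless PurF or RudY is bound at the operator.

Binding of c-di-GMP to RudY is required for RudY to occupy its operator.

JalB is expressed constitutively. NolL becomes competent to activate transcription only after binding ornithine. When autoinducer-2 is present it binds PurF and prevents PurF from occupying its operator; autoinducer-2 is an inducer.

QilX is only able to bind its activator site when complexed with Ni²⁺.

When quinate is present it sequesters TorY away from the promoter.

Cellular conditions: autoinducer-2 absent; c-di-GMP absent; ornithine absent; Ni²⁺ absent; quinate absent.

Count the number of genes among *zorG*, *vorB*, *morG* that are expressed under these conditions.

0

Ni²⁺ is absent, so QilX is inactive.
JalB is produced constitutively and is active.
Required activator QilX is absent, so *zorG* is not transcribed.
→ *zorG* is OFF.
Ornithine is absent, so NolL is inactive.
Quinate is absent, so TorY is active.
Required activator NolL is absent, so *vorB* is not transcribed.
→ *vorB* is OFF.
Autoinducer-2 is absent, so PurF is active.
c-di-GMP is absent, so RudY is inactive.
With repressor PurF bound, *morG* is not transcribed.
→ *morG* is OFF.
0 of the 3 genes are transcribed.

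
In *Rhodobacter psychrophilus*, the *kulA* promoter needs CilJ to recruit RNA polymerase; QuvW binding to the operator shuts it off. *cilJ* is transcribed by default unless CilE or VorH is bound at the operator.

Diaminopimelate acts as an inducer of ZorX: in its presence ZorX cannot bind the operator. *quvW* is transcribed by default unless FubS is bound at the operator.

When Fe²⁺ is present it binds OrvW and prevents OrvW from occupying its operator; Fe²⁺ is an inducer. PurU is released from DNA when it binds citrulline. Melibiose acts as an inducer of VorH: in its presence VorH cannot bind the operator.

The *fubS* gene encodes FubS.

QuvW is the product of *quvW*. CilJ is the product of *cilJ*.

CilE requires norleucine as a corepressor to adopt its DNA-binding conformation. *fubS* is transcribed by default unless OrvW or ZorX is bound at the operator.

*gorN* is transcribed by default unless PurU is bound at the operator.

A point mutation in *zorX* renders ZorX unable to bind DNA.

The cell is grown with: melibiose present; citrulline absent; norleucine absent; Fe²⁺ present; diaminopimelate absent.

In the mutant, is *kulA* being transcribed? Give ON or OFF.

Fe²⁺ is present, so OrvW is inactive.
ZorX is non-functional in this strain, so it has no effect.
With no repressor bound, *fubS* is transcribed.
So FubS is produced and active.
With repressor FubS bound, *quvW* is not transcribed.
So QuvW is not produced.
Norleucine is absent, so CilE is inactive.
Melibiose is present, so VorH is inactive.
With no repressor bound, *cilJ* is transcribed.
So CilJ is produced and active.
No repressor is bound and CilJ is active, so *kulA* is transcribed.

ON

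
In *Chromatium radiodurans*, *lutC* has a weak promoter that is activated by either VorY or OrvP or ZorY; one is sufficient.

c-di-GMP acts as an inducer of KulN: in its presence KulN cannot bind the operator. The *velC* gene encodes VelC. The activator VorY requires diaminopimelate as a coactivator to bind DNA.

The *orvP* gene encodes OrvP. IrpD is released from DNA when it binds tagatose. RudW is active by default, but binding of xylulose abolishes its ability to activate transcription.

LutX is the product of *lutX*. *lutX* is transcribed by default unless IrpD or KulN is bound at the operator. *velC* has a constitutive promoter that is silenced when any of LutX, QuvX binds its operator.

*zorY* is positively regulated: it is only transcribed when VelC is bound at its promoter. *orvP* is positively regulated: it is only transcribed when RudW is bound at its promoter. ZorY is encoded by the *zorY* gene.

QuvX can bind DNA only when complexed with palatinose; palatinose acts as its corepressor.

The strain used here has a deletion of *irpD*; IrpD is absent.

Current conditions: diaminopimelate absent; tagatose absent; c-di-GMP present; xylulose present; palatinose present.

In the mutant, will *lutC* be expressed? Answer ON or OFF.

OFF

Diaminopimelate is absent, so VorY is inactive.
Xylulose is present, so RudW is inactive.
Required activator RudW is absent, so *orvP* is not transcribed.
So OrvP is not produced.
IrpD is non-functional in this strain, so it has no effect.
c-di-GMP is present, so KulN is inactive.
With no repressor bound, *lutX* is transcribed.
So LutX is produced and active.
Palatinose is present, so QuvX is active.
With repressor LutX bound, *velC* is not transcribed.
So VelC is not produced.
Required activator VelC is absent, so *zorY* is not transcribed.
So ZorY is not produced.
No activator is available at the *lutC* promoter, so *lutC* is not transcribed.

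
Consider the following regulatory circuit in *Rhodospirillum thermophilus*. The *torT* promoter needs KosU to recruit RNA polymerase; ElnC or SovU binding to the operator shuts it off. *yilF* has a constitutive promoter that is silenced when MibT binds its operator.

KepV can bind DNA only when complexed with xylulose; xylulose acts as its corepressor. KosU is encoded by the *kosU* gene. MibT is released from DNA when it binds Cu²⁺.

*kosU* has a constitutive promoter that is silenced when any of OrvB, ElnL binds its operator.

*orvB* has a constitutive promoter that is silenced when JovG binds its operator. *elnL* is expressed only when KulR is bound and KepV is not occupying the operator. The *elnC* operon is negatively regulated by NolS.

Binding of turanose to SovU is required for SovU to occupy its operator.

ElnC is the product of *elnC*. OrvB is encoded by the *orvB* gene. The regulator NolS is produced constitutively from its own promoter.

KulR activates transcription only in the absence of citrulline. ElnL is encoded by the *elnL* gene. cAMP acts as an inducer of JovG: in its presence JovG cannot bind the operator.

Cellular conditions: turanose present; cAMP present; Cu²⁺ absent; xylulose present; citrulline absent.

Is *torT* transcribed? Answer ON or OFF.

OFF

NolS is produced constitutively and is active.
With repressor NolS bound, *elnC* is not transcribed.
So ElnC is not produced.
cAMP is present, so JovG is inactive.
With no repressor bound, *orvB* is transcribed.
So OrvB is produced and active.
Citrulline is absent, so KulR is active.
Xylulose is present, so KepV is active.
With repressor KepV bound, *elnL* is not transcribed.
So ElnL is not produced.
With repressor OrvB bound, *kosU* is not transcribed.
So KosU is not produced.
Turanose is present, so SovU is active.
With repressor SovU bound, *torT* is not transcribed.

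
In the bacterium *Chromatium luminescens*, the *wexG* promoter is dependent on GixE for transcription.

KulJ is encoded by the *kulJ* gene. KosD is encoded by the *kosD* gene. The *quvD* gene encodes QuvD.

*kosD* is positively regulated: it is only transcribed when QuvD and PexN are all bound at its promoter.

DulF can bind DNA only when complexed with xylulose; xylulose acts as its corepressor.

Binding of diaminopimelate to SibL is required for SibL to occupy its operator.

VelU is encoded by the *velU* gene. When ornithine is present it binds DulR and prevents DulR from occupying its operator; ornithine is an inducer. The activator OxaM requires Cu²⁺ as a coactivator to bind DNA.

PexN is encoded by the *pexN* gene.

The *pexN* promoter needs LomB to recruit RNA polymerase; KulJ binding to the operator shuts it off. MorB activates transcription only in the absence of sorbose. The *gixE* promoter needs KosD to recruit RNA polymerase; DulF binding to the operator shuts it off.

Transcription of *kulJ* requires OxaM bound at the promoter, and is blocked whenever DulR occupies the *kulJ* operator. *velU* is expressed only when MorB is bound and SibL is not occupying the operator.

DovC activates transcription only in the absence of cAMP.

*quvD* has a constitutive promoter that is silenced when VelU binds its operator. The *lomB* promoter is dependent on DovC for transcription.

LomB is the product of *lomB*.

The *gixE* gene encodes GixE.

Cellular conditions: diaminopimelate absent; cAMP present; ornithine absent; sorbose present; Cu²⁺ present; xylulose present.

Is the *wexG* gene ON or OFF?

Sorbose is present, so MorB is inactive.
Diaminopimelate is absent, so SibL is inactive.
Required activator MorB is absent, so *velU* is not transcribed.
So VelU is not produced.
With no repressor bound, *quvD* is transcribed.
So QuvD is produced and active.
cAMP is present, so DovC is inactive.
Required activator DovC is absent, so *lomB* is not transcribed.
So LomB is not produced.
Cu²⁺ is present, so OxaM is active.
Ornithine is absent, so DulR is active.
With repressor DulR bound, *kulJ* is not transcribed.
So KulJ is not produced.
Required activator LomB is absent, so *pexN* is not transcribed.
So PexN is not produced.
Required activator PexN is absent, so *kosD* is not transcribed.
So KosD is not produced.
Xylulose is present, so DulF is active.
With repressor DulF bound, *gixE* is not transcribed.
So GixE is not produced.
Required activator GixE is absent, so *wexG* is not transcribed.

OFF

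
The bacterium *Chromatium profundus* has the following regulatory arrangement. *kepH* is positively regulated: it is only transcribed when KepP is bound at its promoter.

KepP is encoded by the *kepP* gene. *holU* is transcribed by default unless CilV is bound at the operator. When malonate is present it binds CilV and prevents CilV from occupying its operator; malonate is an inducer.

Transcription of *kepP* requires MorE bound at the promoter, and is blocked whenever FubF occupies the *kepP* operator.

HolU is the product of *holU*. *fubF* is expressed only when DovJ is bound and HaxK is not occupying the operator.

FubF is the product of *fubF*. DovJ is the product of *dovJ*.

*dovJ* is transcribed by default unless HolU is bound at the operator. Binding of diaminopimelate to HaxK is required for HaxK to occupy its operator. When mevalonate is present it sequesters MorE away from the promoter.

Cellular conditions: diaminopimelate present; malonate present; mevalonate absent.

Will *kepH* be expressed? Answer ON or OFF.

Malonate is present, so CilV is inactive.
With no repressor bound, *holU* is transcribed.
So HolU is produced and active.
With repressor HolU bound, *dovJ* is not transcribed.
So DovJ is not produced.
Diaminopimelate is present, so HaxK is active.
With repressor HaxK bound, *fubF* is not transcribed.
So FubF is not produced.
Mevalonate is absent, so MorE is active.
No repressor is bound and MorE is active, so *kepP* is transcribed.
So KepP is produced and active.
No repressor is bound and KepP is active, so *kepH* is transcribed.

ON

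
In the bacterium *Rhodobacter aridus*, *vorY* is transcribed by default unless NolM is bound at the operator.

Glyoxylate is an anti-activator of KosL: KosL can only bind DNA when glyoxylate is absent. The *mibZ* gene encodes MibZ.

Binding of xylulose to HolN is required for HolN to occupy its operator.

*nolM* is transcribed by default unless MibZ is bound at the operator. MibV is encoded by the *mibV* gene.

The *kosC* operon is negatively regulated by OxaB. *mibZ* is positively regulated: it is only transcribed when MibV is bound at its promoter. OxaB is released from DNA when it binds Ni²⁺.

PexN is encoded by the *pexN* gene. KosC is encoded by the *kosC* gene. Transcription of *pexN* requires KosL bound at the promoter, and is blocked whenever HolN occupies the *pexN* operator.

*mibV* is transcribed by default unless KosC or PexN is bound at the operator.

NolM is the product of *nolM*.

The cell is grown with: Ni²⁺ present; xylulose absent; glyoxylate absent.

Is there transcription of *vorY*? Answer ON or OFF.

OFF

Ni²⁺ is present, so OxaB is inactive.
With no repressor bound, *kosC* is transcribed.
So KosC is produced and active.
Glyoxylate is absent, so KosL is active.
Xylulose is absent, so HolN is inactive.
No repressor is bound and KosL is active, so *pexN* is transcribed.
So PexN is produced and active.
With repressor KosC bound, *mibV* is not transcribed.
So MibV is not produced.
Required activator MibV is absent, so *mibZ* is not transcribed.
So MibZ is not produced.
With no repressor bound, *nolM* is transcribed.
So NolM is produced and active.
With repressor NolM bound, *vorY* is not transcribed.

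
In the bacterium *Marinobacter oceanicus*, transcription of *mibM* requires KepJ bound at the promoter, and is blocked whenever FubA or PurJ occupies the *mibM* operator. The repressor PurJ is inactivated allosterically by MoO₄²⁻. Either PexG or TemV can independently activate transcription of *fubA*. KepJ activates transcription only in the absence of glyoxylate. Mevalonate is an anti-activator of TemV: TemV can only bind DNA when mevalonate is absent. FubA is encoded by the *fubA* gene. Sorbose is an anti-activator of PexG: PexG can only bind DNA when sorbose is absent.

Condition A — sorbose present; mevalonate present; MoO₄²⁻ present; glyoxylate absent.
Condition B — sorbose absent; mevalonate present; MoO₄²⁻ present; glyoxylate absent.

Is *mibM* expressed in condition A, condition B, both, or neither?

Condition A:
Sorbose is present, so PexG is inactive.
Mevalonate is present, so TemV is inactive.
No activator is available at the *fubA* promoter, so *fubA* is not transcribed.
So FubA is not produced.
MoO₄²⁻ is present, so PurJ is inactive.
Glyoxylate is absent, so KepJ is active.
No repressor is bound and KepJ is active, so *mibM* is transcribed.
→ *mibM* is ON in A.
Condition B:
Sorbose is absent, so PexG is active.
Mevalonate is present, so TemV is inactive.
Activator PexG is present, so *fubA* is transcribed.
So FubA is produced and active.
MoO₄²⁻ is present, so PurJ is inactive.
Glyoxylate is absent, so KepJ is active.
With repressor FubA bound, *mibM* is not transcribed.
→ *mibM* is OFF in B.

A only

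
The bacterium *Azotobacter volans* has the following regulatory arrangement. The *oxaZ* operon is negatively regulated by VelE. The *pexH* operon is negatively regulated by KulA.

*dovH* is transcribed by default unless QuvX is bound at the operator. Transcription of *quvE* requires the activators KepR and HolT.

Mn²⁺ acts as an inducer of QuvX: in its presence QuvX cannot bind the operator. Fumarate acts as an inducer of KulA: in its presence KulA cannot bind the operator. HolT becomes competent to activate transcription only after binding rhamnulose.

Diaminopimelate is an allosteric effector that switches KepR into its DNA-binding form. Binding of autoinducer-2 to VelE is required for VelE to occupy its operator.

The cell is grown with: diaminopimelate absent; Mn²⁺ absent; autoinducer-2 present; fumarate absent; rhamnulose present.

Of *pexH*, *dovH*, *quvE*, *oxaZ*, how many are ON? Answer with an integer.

Fumarate is absent, so KulA is active.
With repressor KulA bound, *pexH* is not transcribed.
→ *pexH* is OFF.
Mn²⁺ is absent, so QuvX is active.
With repressor QuvX bound, *dovH* is not transcribed.
→ *dovH* is OFF.
Diaminopimelate is absent, so KepR is inactive.
Rhamnulose is present, so HolT is active.
Required activator KepR is absent, so *quvE* is not transcribed.
→ *quvE* is OFF.
Autoinducer-2 is present, so VelE is active.
With repressor VelE bound, *oxaZ* is not transcribed.
→ *oxaZ* is OFF.
0 of the 4 genes are transcribed.

0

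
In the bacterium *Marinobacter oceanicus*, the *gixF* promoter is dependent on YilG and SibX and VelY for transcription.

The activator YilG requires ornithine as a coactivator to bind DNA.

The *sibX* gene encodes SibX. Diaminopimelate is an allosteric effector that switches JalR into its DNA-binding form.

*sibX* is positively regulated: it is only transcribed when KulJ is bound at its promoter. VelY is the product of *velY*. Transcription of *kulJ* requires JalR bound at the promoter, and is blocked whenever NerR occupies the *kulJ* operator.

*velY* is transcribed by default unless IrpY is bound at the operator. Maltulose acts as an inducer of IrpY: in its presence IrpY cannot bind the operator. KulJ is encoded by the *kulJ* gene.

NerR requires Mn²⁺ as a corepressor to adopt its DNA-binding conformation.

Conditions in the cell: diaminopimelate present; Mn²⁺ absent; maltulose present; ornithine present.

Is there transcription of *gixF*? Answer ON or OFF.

Ornithine is present, so YilG is active.
Mn²⁺ is absent, so NerR is inactive.
Diaminopimelate is present, so JalR is active.
No repressor is bound and JalR is active, so *kulJ* is transcribed.
So KulJ is produced and active.
No repressor is bound and KulJ is active, so *sibX* is transcribed.
So SibX is produced and active.
Maltulose is present, so IrpY is inactive.
With no repressor bound, *velY* is transcribed.
So VelY is produced and active.
No repressor is bound and YilG and SibX and VelY are active, so *gixF* is transcribed.

ON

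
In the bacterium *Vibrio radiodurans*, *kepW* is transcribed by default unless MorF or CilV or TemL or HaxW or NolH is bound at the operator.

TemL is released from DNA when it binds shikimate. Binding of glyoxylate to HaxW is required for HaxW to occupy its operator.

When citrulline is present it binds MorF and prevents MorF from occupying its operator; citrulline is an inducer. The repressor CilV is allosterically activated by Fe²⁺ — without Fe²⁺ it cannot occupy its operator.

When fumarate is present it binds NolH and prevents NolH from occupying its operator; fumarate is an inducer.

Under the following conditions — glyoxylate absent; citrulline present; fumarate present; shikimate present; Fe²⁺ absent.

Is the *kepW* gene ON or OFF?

ON

Citrulline is present, so MorF is inactive.
Fe²⁺ is absent, so CilV is inactive.
Shikimate is present, so TemL is inactive.
Glyoxylate is absent, so HaxW is inactive.
Fumarate is present, so NolH is inactive.
With no repressor bound, *kepW* is transcribed.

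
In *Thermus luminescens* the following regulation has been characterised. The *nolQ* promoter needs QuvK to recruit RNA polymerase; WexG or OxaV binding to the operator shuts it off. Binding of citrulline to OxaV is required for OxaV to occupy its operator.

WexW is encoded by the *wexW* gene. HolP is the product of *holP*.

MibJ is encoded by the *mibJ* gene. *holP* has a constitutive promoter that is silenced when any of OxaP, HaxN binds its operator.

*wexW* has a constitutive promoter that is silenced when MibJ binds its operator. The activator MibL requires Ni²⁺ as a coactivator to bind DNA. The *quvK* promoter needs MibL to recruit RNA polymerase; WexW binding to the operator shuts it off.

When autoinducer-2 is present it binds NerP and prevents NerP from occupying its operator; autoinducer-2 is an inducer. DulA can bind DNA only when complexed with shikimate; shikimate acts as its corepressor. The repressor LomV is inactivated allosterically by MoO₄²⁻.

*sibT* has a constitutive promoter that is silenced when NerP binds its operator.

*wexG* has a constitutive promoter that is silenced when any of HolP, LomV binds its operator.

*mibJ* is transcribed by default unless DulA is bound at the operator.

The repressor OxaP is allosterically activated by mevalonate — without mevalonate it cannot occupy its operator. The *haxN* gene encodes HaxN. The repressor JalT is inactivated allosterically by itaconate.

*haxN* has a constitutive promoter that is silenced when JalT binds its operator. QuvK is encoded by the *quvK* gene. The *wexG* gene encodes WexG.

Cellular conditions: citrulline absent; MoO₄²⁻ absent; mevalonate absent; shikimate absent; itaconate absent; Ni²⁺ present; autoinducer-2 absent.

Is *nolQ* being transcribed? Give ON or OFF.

Mevalonate is absent, so OxaP is inactive.
Itaconate is absent, so JalT is active.
With repressor JalT bound, *haxN* is not transcribed.
So HaxN is not produced.
With no repressor bound, *holP* is transcribed.
So HolP is produced and active.
MoO₄²⁻ is absent, so LomV is active.
With repressor HolP bound, *wexG* is not transcribed.
So WexG is not produced.
Citrulline is absent, so OxaV is inactive.
Shikimate is absent, so DulA is inactive.
With no repressor bound, *mibJ* is transcribed.
So MibJ is produced and active.
With repressor MibJ bound, *wexW* is not transcribed.
So WexW is not produced.
Ni²⁺ is present, so MibL is active.
No repressor is bound and MibL is active, so *quvK* is transcribed.
So QuvK is produced and active.
No repressor is bound and QuvK is active, so *nolQ* is transcribed.

ON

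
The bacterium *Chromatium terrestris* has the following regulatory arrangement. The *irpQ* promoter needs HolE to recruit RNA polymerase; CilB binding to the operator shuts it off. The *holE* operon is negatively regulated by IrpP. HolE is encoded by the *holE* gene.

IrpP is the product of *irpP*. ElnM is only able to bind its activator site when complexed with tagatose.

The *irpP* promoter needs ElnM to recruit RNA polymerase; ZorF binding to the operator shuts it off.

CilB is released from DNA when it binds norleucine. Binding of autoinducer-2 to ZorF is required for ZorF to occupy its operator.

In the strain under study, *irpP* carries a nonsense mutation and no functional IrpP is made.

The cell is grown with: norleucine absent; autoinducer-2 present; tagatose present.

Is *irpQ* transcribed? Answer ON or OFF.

Norleucine is absent, so CilB is active.
IrpP is non-functional in this strain, so it has no effect.
With no repressor bound, *holE* is transcribed.
So HolE is produced and active.
With repressor CilB bound, *irpQ* is not transcribed.

OFF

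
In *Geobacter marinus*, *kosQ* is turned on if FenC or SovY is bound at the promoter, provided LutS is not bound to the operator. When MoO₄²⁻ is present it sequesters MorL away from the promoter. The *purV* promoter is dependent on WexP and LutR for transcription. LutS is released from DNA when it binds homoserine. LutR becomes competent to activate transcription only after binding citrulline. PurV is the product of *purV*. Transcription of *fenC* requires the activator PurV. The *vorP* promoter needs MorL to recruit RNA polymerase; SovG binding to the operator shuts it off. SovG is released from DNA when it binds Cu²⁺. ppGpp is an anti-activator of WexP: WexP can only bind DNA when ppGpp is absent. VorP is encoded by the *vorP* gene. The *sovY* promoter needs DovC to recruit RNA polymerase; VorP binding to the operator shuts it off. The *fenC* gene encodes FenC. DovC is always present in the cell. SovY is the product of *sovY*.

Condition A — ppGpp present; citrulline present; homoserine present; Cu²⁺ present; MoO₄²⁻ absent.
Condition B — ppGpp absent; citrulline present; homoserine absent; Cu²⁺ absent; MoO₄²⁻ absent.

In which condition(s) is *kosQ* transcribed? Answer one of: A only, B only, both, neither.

Condition A:
ppGpp is present, so WexP is inactive.
Citrulline is present, so LutR is active.
Required activator WexP is absent, so *purV* is not transcribed.
So PurV is not produced.
Required activator PurV is absent, so *fenC* is not transcribed.
So FenC is not produced.
Homoserine is present, so LutS is inactive.
Cu²⁺ is present, so SovG is inactive.
MoO₄²⁻ is absent, so MorL is active.
No repressor is bound and MorL is active, so *vorP* is transcribed.
So VorP is produced and active.
DovC is produced constitutively and is active.
With repressor VorP bound, *sovY* is not transcribed.
So SovY is not produced.
No activator is available at the *kosQ* promoter, so *kosQ* is not transcribed.
→ *kosQ* is OFF in A.
Condition B:
ppGpp is absent, so WexP is active.
Citrulline is present, so LutR is active.
No repressor is bound and WexP and LutR are active, so *purV* is transcribed.
So PurV is produced and active.
No repressor is bound and PurV is active, so *fenC* is transcribed.
So FenC is produced and active.
Homoserine is absent, so LutS is active.
Cu²⁺ is absent, so SovG is active.
MoO₄²⁻ is absent, so MorL is active.
With repressor SovG bound, *vorP* is not transcribed.
So VorP is not produced.
DovC is produced constitutively and is active.
No repressor is bound and DovC is active, so *sovY* is transcribed.
So SovY is produced and active.
With repressor LutS bound, *kosQ* is not transcribed.
→ *kosQ* is OFF in B.

neither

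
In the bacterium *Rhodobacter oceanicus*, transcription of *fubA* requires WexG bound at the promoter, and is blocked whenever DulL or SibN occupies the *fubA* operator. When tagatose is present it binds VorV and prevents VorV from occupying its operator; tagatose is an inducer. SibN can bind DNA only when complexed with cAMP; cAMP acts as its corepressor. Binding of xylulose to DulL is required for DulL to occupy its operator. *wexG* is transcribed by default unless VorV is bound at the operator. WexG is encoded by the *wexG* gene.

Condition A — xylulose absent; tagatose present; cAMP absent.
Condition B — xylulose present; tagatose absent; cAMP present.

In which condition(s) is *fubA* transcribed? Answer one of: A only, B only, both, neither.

A only

Condition A:
Xylulose is absent, so DulL is inactive.
Tagatose is present, so VorV is inactive.
With no repressor bound, *wexG* is transcribed.
So WexG is produced and active.
cAMP is absent, so SibN is inactive.
No repressor is bound and WexG is active, so *fubA* is transcribed.
→ *fubA* is ON in A.
Condition B:
Xylulose is present, so DulL is active.
Tagatose is absent, so VorV is active.
With repressor VorV bound, *wexG* is not transcribed.
So WexG is not produced.
cAMP is present, so SibN is active.
With repressor DulL bound, *fubA* is not transcribed.
→ *fubA* is OFF in B.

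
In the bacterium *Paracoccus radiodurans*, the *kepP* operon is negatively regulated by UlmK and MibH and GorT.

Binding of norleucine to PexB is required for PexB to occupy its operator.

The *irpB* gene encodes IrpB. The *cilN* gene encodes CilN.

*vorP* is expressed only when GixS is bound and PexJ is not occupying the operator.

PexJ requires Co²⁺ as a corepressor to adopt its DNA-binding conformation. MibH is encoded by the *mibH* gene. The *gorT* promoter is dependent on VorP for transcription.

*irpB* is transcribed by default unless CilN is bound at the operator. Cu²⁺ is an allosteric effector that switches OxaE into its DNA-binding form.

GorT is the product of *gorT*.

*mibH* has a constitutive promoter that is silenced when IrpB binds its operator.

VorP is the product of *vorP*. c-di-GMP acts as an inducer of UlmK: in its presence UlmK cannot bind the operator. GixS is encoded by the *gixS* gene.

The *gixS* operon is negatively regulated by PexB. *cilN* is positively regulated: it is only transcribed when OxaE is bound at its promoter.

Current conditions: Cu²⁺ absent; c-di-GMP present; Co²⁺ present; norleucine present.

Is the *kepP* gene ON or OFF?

ON

c-di-GMP is present, so UlmK is inactive.
Cu²⁺ is absent, so OxaE is inactive.
Required activator OxaE is absent, so *cilN* is not transcribed.
So CilN is not produced.
With no repressor bound, *irpB* is transcribed.
So IrpB is produced and active.
With repressor IrpB bound, *mibH* is not transcribed.
So MibH is not produced.
Norleucine is present, so PexB is active.
With repressor PexB bound, *gixS* is not transcribed.
So GixS is not produced.
Co²⁺ is present, so PexJ is active.
With repressor PexJ bound, *vorP* is not transcribed.
So VorP is not produced.
Required activator VorP is absent, so *gorT* is not transcribed.
So GorT is not produced.
With no repressor bound, *kepP* is transcribed.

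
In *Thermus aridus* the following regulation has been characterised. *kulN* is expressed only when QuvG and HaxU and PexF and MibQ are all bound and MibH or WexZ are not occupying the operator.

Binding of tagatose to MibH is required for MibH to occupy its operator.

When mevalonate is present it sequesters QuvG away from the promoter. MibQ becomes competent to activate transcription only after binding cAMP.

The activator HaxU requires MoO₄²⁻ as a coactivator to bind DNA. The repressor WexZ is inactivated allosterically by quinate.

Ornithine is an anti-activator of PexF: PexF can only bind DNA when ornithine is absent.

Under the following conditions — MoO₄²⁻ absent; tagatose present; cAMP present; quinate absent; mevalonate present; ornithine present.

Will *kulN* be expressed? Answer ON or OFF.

Mevalonate is present, so QuvG is inactive.
MoO₄²⁻ is absent, so HaxU is inactive.
Ornithine is present, so PexF is inactive.
Tagatose is present, so MibH is active.
cAMP is present, so MibQ is active.
Quinate is absent, so WexZ is active.
With repressor MibH bound, *kulN* is not transcribed.

OFF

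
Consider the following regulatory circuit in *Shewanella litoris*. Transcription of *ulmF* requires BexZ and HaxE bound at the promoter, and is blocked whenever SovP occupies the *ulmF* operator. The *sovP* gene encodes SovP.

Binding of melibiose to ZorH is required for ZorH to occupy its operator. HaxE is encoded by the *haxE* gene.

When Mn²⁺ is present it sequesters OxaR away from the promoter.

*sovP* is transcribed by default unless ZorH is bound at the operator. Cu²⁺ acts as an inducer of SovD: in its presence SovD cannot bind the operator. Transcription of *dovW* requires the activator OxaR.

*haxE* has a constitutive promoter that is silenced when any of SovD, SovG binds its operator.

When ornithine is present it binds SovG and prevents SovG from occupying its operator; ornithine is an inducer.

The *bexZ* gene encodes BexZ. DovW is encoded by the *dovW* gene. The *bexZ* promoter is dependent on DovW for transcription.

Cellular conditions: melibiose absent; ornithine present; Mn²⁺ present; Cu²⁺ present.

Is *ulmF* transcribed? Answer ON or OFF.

Mn²⁺ is present, so OxaR is inactive.
Required activator OxaR is absent, so *dovW* is not transcribed.
So DovW is not produced.
Required activator DovW is absent, so *bexZ* is not transcribed.
So BexZ is not produced.
Melibiose is absent, so ZorH is inactive.
With no repressor bound, *sovP* is transcribed.
So SovP is produced and active.
Cu²⁺ is present, so SovD is inactive.
Ornithine is present, so SovG is inactive.
With no repressor bound, *haxE* is transcribed.
So HaxE is produced and active.
With repressor SovP bound, *ulmF* is not transcribed.

OFF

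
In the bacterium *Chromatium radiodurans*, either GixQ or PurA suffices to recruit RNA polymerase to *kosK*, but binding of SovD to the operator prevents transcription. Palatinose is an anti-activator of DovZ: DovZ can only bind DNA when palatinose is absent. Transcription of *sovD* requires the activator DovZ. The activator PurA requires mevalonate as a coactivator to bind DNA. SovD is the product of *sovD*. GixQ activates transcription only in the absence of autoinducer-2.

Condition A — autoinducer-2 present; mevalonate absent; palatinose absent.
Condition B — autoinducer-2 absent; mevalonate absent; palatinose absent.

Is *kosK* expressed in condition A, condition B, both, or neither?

Condition A:
Autoinducer-2 is present, so GixQ is inactive.
Mevalonate is absent, so PurA is inactive.
Palatinose is absent, so DovZ is active.
No repressor is bound and DovZ is active, so *sovD* is transcribed.
So SovD is produced and active.
With repressor SovD bound, *kosK* is not transcribed.
→ *kosK* is OFF in A.
Condition B:
Autoinducer-2 is absent, so GixQ is active.
Mevalonate is absent, so PurA is inactive.
Palatinose is absent, so DovZ is active.
No repressor is bound and DovZ is active, so *sovD* is transcribed.
So SovD is produced and active.
With repressor SovD bound, *kosK* is not transcribed.
→ *kosK* is OFF in B.

neither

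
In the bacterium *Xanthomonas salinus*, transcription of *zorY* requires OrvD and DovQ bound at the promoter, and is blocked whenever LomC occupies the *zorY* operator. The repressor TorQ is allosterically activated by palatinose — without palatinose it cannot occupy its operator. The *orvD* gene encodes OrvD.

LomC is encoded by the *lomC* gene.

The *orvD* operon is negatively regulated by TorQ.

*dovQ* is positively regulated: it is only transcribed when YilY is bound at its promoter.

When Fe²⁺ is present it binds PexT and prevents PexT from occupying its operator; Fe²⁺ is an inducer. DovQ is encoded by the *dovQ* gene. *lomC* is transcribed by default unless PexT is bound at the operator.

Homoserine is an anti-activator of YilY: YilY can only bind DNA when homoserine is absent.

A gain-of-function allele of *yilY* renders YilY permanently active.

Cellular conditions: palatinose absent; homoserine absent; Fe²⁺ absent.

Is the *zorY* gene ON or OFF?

ON

Fe²⁺ is absent, so PexT is active.
With repressor PexT bound, *lomC* is not transcribed.
So LomC is not produced.
Palatinose is absent, so TorQ is inactive.
With no repressor bound, *orvD* is transcribed.
So OrvD is produced and active.
YilY is constitutively active in this strain.
No repressor is bound and YilY is active, so *dovQ* is transcribed.
So DovQ is produced and active.
No repressor is bound and OrvD and DovQ are active, so *zorY* is transcribed.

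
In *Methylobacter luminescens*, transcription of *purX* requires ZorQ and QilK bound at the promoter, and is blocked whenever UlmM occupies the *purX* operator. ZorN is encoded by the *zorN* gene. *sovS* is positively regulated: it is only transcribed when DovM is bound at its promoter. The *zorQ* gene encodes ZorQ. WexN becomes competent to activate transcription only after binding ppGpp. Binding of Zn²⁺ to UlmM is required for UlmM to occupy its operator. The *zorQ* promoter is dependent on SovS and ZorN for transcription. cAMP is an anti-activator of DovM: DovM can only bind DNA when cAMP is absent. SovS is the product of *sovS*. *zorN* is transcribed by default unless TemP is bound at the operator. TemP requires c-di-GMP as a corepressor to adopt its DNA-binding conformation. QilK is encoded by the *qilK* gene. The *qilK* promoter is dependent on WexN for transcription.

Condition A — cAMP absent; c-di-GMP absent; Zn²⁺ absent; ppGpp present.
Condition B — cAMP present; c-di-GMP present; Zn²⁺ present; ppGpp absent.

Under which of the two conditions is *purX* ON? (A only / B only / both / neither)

A only

Condition A:
cAMP is absent, so DovM is active.
No repressor is bound and DovM is active, so *sovS* is transcribed.
So SovS is produced and active.
c-di-GMP is absent, so TemP is inactive.
With no repressor bound, *zorN* is transcribed.
So ZorN is produced and active.
No repressor is bound and SovS and ZorN are active, so *zorQ* is transcribed.
So ZorQ is produced and active.
Zn²⁺ is absent, so UlmM is inactive.
ppGpp is present, so WexN is active.
No repressor is bound and WexN is active, so *qilK* is transcribed.
So QilK is produced and active.
No repressor is bound and ZorQ and QilK are active, so *purX* is transcribed.
→ *purX* is ON in A.
Condition B:
cAMP is present, so DovM is inactive.
Required activator DovM is absent, so *sovS* is not transcribed.
So SovS is not produced.
c-di-GMP is present, so TemP is active.
With repressor TemP bound, *zorN* is not transcribed.
So ZorN is not produced.
Required activator SovS is absent, so *zorQ* is not transcribed.
So ZorQ is not produced.
Zn²⁺ is present, so UlmM is active.
ppGpp is absent, so WexN is inactive.
Required activator WexN is absent, so *qilK* is not transcribed.
So QilK is not produced.
With repressor UlmM bound, *purX* is not transcribed.
→ *purX* is OFF in B.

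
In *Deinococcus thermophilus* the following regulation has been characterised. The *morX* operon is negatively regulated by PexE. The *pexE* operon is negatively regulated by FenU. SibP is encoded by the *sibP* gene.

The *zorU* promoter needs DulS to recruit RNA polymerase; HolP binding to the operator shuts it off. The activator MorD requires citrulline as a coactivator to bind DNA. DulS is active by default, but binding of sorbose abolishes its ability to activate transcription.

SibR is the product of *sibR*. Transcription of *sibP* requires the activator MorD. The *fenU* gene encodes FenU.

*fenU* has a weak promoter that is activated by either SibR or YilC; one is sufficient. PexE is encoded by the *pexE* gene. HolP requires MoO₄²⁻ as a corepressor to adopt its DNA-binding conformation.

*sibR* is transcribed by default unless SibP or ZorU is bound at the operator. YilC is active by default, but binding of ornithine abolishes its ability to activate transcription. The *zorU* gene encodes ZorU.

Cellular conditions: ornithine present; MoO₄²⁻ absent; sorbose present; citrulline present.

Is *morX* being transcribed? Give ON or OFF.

Citrulline is present, so MorD is active.
No repressor is bound and MorD is active, so *sibP* is transcribed.
So SibP is produced and active.
MoO₄²⁻ is absent, so HolP is inactive.
Sorbose is present, so DulS is inactive.
Required activator DulS is absent, so *zorU* is not transcribed.
So ZorU is not produced.
With repressor SibP bound, *sibR* is not transcribed.
So SibR is not produced.
Ornithine is present, so YilC is inactive.
No activator is available at the *fenU* promoter, so *fenU* is not transcribed.
So FenU is not produced.
With no repressor bound, *pexE* is transcribed.
So PexE is produced and active.
With repressor PexE bound, *morX* is not transcribed.

OFF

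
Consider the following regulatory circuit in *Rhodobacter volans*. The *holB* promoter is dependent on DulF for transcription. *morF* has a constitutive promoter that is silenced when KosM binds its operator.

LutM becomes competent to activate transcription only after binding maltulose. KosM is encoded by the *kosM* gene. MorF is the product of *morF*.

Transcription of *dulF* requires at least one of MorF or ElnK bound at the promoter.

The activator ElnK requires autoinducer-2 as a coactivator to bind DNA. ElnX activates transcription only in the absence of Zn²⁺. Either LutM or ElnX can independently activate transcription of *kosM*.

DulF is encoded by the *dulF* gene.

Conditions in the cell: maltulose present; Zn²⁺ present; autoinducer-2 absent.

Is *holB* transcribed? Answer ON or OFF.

Maltulose is present, so LutM is active.
Zn²⁺ is present, so ElnX is inactive.
Activator LutM is present, so *kosM* is transcribed.
So KosM is produced and active.
With repressor KosM bound, *morF* is not transcribed.
So MorF is not produced.
Autoinducer-2 is absent, so ElnK is inactive.
No activator is available at the *dulF* promoter, so *dulF* is not transcribed.
So DulF is not produced.
Required activator DulF is absent, so *holB* is not transcribed.

OFF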